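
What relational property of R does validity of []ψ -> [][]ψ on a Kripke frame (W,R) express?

transitivity

Suppose □ψ→□□ψ is valid. Take Rxy, Ryz and set V(ψ)={w : Rxw}. Then □ψ at x, so □□ψ at x, so □ψ at y, so ψ at z, i.e. Rxz.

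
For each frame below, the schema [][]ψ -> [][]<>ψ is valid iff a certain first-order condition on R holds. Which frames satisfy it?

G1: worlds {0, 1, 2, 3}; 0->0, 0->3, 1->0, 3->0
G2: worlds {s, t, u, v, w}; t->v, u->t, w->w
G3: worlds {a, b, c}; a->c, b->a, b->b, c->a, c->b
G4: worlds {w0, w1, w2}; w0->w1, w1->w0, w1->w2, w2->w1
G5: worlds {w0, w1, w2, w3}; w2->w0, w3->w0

Frame correspondent (Sahlqvist): forall x forall z (x R^2 z -> exists w (x R^2 w & zRw)) — i.e. a generalized confluence (Geach) condition.
G1: ✓.
G2: fails — uR²v but no w* with uR²w* and vRw*.
G3: fails — aR²a but no w with aR²w and aRw.
G4: fails — w0R²w0 but no w with w0R²w and w0Rw.
G5: ✓.

G1, G5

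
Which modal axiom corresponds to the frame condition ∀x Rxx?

This is reflexivity; the standard corresponding axiom is T: □p → p.
Suppose □p→p is valid. At any x set V(p)={w : Rxw}. Then □p holds at x, so p holds at x, i.e. Rxx.

□p → p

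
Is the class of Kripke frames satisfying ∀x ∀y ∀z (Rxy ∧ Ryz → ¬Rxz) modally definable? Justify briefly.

Any modally definable frame class is closed under surjective bounded morphisms.
The 3-cycle (worlds s,t,u with s→t→u→s) is intransitive. Mapping every world to a single reflexive point • is a surjective bounded morphism; the reflexive point is not intransitive (R••∧R•• but R••).
So no modal formula (or set of formulas) defines exactly the intransitive frames.

No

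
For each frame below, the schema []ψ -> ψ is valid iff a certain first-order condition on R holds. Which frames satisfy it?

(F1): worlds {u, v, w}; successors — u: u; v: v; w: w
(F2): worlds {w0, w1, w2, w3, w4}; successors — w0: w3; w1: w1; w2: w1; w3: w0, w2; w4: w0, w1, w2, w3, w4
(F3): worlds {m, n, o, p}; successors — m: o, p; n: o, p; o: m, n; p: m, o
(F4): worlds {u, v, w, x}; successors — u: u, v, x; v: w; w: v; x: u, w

Frame correspondent (Sahlqvist): forall x Rxx — i.e. reflexivity.
(F1): holds.
(F2): fails — world w0 does not see itself.
(F3): fails — world m does not see itself.
(F4): fails — world v does not see itself.

(F1)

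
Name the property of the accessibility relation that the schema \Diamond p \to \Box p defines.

Suppose ◇p→□p is valid. Take Rxy, Rxz and set V(p)={y}. Then ◇p at x, so □p at x, so p at z, i.e. z=y.

partial functionality: \forall x \forall y \forall z (Rxy \wedge Rxz \to y = z)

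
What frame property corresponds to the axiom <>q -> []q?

Partial functionality

Suppose ◇q→□q is valid. Take Rxy, Rxz and set V(q)={y}. Then ◇q at x, so □q at x, so q at z, i.e. z=y.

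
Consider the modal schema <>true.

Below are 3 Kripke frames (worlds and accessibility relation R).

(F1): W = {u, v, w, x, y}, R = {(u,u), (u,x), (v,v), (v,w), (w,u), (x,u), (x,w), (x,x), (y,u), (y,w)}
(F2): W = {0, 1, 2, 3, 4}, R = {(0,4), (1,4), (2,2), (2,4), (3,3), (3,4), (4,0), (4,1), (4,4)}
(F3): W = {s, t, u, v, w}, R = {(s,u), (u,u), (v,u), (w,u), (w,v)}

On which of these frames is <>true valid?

This is the axiom for seriality; its first-order frame correspondent is forall x exists y Rxy.
(F1): condition met.
(F2): condition met.
(F3): fails — world t has no successor.

(F1), (F2)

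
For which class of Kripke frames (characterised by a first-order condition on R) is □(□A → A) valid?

shift-reflexivity

Suppose □(□A→A) is valid. Take Rxy and set V(A)={w : Ryw}. Then at y, □A holds; since □(□A→A) at x, □A→A at y, so A at y, i.e. Ryy.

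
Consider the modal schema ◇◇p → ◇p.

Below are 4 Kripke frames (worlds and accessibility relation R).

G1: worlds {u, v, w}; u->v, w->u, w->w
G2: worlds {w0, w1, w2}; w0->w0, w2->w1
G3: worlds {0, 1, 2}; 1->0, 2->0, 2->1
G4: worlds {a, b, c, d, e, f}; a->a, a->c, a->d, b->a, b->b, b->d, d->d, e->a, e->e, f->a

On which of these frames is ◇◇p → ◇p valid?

G2, G3

This is the axiom for transitivity; its first-order frame correspondent is ∀x ∀y ∀z (Rxy ∧ Ryz → Rxz).
G1: fails — Rwu and Ruv but not Rwv.
G2: satisfies the condition.
G3: satisfies the condition.
G4: fails — Rea and Rac but not Rec.
Valid on: G2, G3.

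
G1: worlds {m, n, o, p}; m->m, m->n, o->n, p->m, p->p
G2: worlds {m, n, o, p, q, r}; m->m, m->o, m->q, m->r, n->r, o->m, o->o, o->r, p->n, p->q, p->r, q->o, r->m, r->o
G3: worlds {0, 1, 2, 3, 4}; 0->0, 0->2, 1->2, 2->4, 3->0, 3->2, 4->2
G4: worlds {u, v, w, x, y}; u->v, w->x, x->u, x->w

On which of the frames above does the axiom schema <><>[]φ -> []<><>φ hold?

This is the axiom for a generalized confluence (Geach) condition; its first-order frame correspondent is forall x forall y forall z ((x R^2 y & xRz) -> exists w (yRw & z R^2 w)).
G1: fails — mR²m, mRn but no w with mRw and nR²w.
G2: condition met.
G3: fails — 0R²2, 0R2 but no w with 2Rw and 2R²w.
G4: fails — xR²v, xRu but no t with vRt and uR²t.
Valid on: G2.

G2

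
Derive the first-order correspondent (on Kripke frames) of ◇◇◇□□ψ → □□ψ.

This is a Sahlqvist (Geach-type) schema ◇^3□^2ψ → □^2◇^0ψ.
First-order correspondent: ∀x ∀y ∀z ((xR³y ∧ xR²z) → ∃w (yR²w ∧ z = w)).

∀x ∀y ∀z ((xR³y ∧ xR²z) → ∃w (yR²w ∧ z = w))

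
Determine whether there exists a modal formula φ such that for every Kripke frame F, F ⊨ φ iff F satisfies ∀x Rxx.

Yes: it is reflexivity, defined by the T schema □r → r.
Suppose □r→r is valid. At any x set V(r)={w : Rxw}. Then □r holds at x, so r holds at x, i.e. Rxx.

Yes, by □r → r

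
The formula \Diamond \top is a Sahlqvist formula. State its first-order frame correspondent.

Seriality

This schema is equivalent to the D axiom □φ → ◇φ.
Its frame correspondent is seriality — \forall x \exists y Rxy.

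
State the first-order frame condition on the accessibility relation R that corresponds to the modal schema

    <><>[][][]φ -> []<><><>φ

This is a Sahlqvist (Geach-type) schema ◇^2□^3φ → □^1◇^3φ.
First-order correspondent: forall x forall y forall z ((x R^2 y & xRz) -> exists w (y R^3 w & z R^3 w)).

forall x forall y forall z ((x R^2 y & xRz) -> exists w (y R^3 w & z R^3 w))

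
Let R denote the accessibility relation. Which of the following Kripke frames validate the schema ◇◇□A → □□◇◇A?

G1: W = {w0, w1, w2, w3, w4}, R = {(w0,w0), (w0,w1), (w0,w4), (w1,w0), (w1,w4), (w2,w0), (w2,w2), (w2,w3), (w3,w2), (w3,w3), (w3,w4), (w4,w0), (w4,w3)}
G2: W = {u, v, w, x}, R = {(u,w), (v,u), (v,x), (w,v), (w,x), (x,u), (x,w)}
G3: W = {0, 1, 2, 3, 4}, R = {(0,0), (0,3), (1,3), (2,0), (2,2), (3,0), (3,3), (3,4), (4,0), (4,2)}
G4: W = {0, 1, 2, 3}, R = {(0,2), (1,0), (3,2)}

G1, G3

Frame correspondent (Sahlqvist): ∀x ∀y ∀z ((xR²y ∧ xR²z) → ∃w (yRw ∧ zR²w)) — i.e. a generalized confluence (Geach) condition.
G1: holds.
G2: fails — vR²u, vR²u but no t with uRt and uR²t.
G3: holds.
G4: fails — 1R²2, 1R²2 but no w with 2Rw and 2R²w.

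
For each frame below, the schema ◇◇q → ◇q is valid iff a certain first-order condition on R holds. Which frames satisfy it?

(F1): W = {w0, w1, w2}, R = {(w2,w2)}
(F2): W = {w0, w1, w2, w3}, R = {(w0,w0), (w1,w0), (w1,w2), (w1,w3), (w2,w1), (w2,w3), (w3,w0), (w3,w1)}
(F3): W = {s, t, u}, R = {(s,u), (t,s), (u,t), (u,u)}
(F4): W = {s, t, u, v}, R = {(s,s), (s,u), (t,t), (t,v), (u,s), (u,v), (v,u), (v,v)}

(F1)

This is the axiom for transitivity; its first-order frame correspondent is ∀x ∀y ∀z (Rxy ∧ Ryz → Rxz).
(F1): condition met.
(F2): fails — Rw1w2 and Rw2w1 but not Rw1w1.
(F3): fails — Rsu and Rut but not Rst.
(F4): fails — Ruv and Rvu but not Ruu.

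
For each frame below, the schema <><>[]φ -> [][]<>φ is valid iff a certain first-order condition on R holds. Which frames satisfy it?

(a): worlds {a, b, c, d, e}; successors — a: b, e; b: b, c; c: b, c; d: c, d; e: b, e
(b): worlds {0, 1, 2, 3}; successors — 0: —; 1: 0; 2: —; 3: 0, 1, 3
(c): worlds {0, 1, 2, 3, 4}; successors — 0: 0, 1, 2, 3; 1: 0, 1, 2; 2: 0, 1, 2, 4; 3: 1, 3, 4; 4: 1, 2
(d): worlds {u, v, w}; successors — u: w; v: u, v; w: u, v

The schema corresponds to a generalized confluence (Geach) condition: forall x forall y forall z ((x R^2 y & x R^2 z) -> exists w (yRw & zRw)).
(a): satisfies the condition.
(b): fails — 3R²0, 3R²0 but no w with 0Rw and 0Rw.
(c): satisfies the condition.
(d): fails — uR²u, uR²v but no t with uRt and vRt.

(a), (c)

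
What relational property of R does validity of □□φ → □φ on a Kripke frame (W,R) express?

density: ∀x ∀y (Rxy → ∃z (Rxz ∧ Rzy))

This is the C4 axiom.
It corresponds to density: ∀x ∀y (Rxy → ∃z (Rxz ∧ Rzy)).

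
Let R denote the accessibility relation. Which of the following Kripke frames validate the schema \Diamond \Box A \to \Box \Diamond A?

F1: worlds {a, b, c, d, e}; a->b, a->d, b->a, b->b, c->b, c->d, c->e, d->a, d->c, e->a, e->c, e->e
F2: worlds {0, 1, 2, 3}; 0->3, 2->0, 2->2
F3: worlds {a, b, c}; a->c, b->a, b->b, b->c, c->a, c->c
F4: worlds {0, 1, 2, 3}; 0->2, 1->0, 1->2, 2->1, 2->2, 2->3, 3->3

F3

This is the axiom for convergence; its first-order frame correspondent is \forall x \forall y \forall z (Rxy \wedge Rxz \to \exists w (Ryw \wedge Rzw)).
F1: fails — Ree and Rea but e and a have no common successor.
F2: fails — R03 and R03 but 3 and 3 have no common successor.
F3: condition met.
F4: fails — R23 and R21 but 3 and 1 have no common successor.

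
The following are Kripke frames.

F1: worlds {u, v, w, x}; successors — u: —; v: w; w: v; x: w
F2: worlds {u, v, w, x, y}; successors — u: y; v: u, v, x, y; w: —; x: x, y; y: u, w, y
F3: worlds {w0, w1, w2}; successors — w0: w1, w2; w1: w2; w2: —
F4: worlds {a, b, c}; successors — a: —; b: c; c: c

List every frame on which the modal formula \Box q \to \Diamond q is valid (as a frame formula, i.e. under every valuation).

none

The schema corresponds to seriality: \forall x \exists y Rxy.
F1: fails — world u has no successor.
F2: fails — world w has no successor.
F3: fails — world w2 has no successor.
F4: fails — world a has no successor.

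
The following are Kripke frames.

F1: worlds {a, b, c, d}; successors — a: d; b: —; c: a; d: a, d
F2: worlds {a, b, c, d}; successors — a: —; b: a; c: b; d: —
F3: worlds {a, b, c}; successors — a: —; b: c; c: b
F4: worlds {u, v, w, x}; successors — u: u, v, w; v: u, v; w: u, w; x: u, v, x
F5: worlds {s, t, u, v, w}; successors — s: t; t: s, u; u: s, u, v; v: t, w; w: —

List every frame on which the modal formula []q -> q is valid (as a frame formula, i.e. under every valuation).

This is the axiom for reflexivity; its first-order frame correspondent is forall x Rxx.
F1: fails — world a does not see itself.
F2: fails — world a does not see itself.
F3: fails — world a does not see itself.
F4: satisfies the condition.
F5: fails — world s does not see itself.

F4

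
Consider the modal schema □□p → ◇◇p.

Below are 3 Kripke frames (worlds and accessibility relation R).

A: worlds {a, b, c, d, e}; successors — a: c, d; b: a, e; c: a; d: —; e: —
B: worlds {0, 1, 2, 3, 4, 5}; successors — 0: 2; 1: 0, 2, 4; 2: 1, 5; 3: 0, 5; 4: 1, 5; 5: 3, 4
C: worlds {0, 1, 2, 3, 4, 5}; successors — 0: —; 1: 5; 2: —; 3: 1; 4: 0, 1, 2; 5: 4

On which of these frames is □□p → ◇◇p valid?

The schema corresponds to a generalized confluence (Geach) condition: ∀x ∃w (xR²w ∧ xR²w).
A: fails — at d but no w with dR²w and dR²w.
B: holds.
C: fails — at 0 but no w with 0R²w and 0R²w.
Valid on: B.

B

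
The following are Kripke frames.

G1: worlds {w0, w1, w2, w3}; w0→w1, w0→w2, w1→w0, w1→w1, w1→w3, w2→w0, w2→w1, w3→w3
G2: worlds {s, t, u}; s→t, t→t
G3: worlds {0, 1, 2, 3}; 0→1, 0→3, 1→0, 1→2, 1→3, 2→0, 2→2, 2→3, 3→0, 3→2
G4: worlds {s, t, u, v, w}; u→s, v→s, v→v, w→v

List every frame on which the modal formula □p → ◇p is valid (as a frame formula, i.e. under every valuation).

G1, G3

The schema corresponds to seriality: ∀x ∃y Rxy.
G1: holds.
G2: fails — world u has no successor.
G3: holds.
G4: fails — world s has no successor.
Valid on: G1, G3.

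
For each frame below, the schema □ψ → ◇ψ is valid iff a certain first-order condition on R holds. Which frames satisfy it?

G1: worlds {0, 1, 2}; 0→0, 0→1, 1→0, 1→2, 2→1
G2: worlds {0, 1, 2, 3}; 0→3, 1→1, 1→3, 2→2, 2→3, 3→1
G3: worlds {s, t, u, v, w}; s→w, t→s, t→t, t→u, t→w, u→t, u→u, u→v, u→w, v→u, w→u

G1, G2, G3

The schema corresponds to seriality: ∀x ∃y Rxy.
G1: satisfies the condition.
G2: satisfies the condition.
G3: satisfies the condition.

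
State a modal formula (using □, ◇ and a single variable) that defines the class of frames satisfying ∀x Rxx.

□s → s

A defining formula is □s → s (the T axiom).
Suppose □s→s is valid. At any x set V(s)={w : Rxw}. Then □s holds at x, so s holds at x, i.e. Rxx.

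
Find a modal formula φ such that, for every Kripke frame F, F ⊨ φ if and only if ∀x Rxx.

This is reflexivity; the standard corresponding axiom is T: □s → s.

□s → s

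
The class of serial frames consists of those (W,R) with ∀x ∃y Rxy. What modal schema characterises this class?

□r → ◇r

The condition is seriality. The D schema □r → ◇r defines it.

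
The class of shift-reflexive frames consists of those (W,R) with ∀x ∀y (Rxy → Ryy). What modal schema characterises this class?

□(□q → q)

A defining formula is □(□q → q) (the T□ axiom).
Suppose □(□q→q) is valid. Take Rxy and set V(q)={w : Ryw}. Then at y, □q holds; since □(□q→q) at x, □q→q at y, so q at y, i.e. Ryy.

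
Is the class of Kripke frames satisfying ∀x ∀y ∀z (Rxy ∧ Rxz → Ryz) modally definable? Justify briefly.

The condition is the Euclidean property. A defining modal formula is ◇q → □◇q.
Suppose ◇q→□◇q is valid. Take Rxy, Rxz and set V(q)={y}. Then ◇q at x, so □◇q at x, so ◇q at z, so some w with Rzw has q; w=y, i.e. Rzy. By symmetry of the argument, Ryz.

Definable; ◇q → □◇q defines it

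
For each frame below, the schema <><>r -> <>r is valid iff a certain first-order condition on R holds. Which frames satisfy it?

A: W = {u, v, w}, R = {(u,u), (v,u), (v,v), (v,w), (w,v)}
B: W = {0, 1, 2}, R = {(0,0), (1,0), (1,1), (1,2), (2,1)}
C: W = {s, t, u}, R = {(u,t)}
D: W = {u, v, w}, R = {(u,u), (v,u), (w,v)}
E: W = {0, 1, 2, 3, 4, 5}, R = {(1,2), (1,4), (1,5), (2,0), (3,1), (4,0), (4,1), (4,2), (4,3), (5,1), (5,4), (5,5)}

C

The schema corresponds to transitivity: forall x forall y forall z (Rxy & Ryz -> Rxz).
A: fails — Rwv and Rvw but not Rww.
B: fails — R21 and R10 but not R20.
C: ✓.
D: fails — Rwv and Rvu but not Rwu.
E: fails — R31 and R12 but not R32.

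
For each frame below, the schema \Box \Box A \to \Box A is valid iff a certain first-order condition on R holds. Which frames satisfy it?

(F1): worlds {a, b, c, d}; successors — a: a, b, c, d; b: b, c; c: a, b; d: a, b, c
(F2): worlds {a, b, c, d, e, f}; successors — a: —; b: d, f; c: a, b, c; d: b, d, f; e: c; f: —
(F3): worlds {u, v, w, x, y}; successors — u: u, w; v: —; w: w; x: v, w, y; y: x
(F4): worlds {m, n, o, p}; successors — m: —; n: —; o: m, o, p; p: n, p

(F1), (F2), (F4)

This is the axiom for density; its first-order frame correspondent is \forall x \forall y (Rxy \to \exists z (Rxz \wedge Rzy)).
(F1): holds.
(F2): holds.
(F3): fails — Ryx but no z with Ryz and Rzx.
(F4): holds.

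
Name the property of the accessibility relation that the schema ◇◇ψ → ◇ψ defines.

This is frame-equivalent to □ψ → □□ψ (substitute ¬ψ for ψ and contrapose).
Suppose □ψ→□□ψ is valid. Take Rxy, Ryz and set V(ψ)={w : Rxw}. Then □ψ at x, so □□ψ at x, so □ψ at y, so ψ at z, i.e. Rxz.

Transitivity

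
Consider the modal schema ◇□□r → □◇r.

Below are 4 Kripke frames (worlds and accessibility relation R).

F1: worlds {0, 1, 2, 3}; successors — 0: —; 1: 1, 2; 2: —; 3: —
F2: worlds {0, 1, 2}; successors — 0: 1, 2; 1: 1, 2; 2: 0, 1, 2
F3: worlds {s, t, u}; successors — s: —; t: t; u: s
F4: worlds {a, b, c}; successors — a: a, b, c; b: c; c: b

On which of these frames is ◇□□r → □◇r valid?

The schema corresponds to a generalized confluence (Geach) condition: ∀x ∀y ∀z ((xRy ∧ xRz) → ∃w (yR²w ∧ zRw)).
F1: fails — 1R1, 1R2 but no w with 1R²w and 2Rw.
F2: holds.
F3: fails — uRs, uRs but no w with sR²w and sRw.
F4: fails — aRb, aRb but no w with bR²w and bRw.

F2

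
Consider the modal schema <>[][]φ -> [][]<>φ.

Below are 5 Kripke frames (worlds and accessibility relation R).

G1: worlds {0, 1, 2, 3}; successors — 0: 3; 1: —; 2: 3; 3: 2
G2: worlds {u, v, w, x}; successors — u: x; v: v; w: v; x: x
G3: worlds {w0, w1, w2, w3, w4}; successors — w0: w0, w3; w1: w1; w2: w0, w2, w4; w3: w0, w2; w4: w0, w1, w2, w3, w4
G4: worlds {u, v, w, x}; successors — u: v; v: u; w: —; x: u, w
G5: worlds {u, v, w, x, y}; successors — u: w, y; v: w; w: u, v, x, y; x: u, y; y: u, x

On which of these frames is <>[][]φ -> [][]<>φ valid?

Frame correspondent (Sahlqvist): forall x forall y forall z ((xRy & x R^2 z) -> exists w (y R^2 w & zRw)) — i.e. a generalized confluence (Geach) condition.
G1: satisfies the condition.
G2: satisfies the condition.
G3: fails — w2Rw0, w2R²w1 but no w with w0R²w and w1Rw.
G4: fails — xRw, xR²v but no t with wR²t and vRt.
G5: satisfies the condition.
Valid on: G1, G2, G5.

G1, G2, G5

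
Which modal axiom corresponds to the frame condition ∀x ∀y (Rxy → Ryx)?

A defining formula is ψ → □◇ψ (the B axiom).
Suppose ψ→□◇ψ is valid. Take Rxy and set V(ψ)={x}. Then ψ at x, so □◇ψ at x, so ◇ψ at y, so some z with Ryz has ψ; z=x, i.e. Ryx.

ψ → □◇ψ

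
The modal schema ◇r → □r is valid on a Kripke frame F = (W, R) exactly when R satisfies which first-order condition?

Suppose ◇r→□r is valid. Take Rxy, Rxz and set V(r)={y}. Then ◇r at x, so □r at x, so r at z, i.e. z=y.

Partial functionality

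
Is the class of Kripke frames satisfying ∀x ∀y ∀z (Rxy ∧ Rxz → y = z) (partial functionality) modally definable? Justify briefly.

Yes — defined by ◇q → □q

This is a Sahlqvist condition; the CD axiom ◇q → □q defines it.
Suppose ◇q→□q is valid. Take Rxy, Rxz and set V(q)={y}. Then ◇q at x, so □q at x, so q at z, i.e. z=y.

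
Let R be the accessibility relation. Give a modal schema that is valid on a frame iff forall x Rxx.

A defining formula is □s → s (the T axiom).

□s → s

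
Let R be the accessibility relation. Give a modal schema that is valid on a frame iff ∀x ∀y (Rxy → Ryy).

A defining formula is □(□r → r) (the T□ axiom).
Suppose □(□r→r) is valid. Take Rxy and set V(r)={w : Ryw}. Then at y, □r holds; since □(□r→r) at x, □r→r at y, so r at y, i.e. Ryy.

□(□r → r)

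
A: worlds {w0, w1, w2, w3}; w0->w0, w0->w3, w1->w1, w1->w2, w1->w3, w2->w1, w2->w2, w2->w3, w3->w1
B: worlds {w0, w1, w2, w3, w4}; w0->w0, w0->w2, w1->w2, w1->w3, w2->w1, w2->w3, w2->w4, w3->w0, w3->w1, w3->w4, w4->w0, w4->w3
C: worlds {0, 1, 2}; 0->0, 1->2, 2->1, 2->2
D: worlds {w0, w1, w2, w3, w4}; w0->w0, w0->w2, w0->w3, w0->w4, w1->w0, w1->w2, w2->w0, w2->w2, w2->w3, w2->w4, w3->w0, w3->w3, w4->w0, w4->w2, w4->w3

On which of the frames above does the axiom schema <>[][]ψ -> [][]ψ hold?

The schema corresponds to a generalized confluence (Geach) condition: forall x forall y forall z ((xRy & x R^2 z) -> exists w (y R^2 w & z = w)).
A: fails — w0Rw3, w0R²w0 but no w with w3R²w and w0=w.
B: fails — w1Rw3, w1R²w1 but no w with w3R²w and w1=w.
C: holds.
D: holds.

C, D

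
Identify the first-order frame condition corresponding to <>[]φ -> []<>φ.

This is the .2 axiom.
It corresponds to convergence: forall x forall y forall z (Rxy & Rxz -> exists w (Ryw & Rzw)).

convergence: forall x forall y forall z (Rxy & Rxz -> exists w (Ryw & Rzw))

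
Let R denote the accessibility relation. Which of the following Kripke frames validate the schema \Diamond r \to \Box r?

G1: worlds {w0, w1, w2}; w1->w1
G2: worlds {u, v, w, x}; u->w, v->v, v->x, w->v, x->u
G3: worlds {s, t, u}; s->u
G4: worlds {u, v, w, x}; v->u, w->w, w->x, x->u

G1, G3

Frame correspondent (Sahlqvist): \forall x \forall y \forall z (Rxy \wedge Rxz \to y = z) — i.e. partial functionality.
G1: holds.
G2: fails — v sees both v and x.
G3: holds.
G4: fails — w sees both w and x.
Valid on: G1, G3.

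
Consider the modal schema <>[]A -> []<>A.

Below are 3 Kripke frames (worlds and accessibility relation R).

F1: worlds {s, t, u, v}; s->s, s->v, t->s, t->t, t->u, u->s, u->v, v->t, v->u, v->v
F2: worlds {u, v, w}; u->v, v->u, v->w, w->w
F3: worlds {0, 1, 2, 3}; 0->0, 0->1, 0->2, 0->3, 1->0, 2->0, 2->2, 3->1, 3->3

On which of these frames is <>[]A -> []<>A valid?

Frame correspondent (Sahlqvist): forall x forall y forall z (Rxy & Rxz -> exists w (Ryw & Rzw)) — i.e. convergence.
F1: condition met.
F2: fails — Rvu and Rvw but u and w have no common successor.
F3: fails — R02 and R03 but 2 and 3 have no common successor.
Valid on: F1.

F1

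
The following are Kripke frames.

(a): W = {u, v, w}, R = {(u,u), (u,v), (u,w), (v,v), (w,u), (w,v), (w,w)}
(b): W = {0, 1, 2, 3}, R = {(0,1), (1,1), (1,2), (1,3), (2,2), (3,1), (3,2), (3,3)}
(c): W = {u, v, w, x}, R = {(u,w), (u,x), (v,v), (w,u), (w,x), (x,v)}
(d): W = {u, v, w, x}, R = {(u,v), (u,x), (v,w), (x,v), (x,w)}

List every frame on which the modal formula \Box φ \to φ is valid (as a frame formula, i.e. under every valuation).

(a)

Frame correspondent (Sahlqvist): \forall x Rxx — i.e. reflexivity.
(a): condition met.
(b): fails — world 0 does not see itself.
(c): fails — world u does not see itself.
(d): fails — world u does not see itself.
Valid on: (a).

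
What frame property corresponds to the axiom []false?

emptiness of R: forall x forall y ~Rxy

□⊥ is valid iff no world has any successor (otherwise □⊥ fails at any world with one).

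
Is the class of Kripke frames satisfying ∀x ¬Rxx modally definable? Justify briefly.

If a class were modally definable it would be closed under surjective bounded morphisms (Goldblatt–Thomason).
The 2-cycle (worlds a,b with a→b→a) is irreflexive, and the map sending every world to a single reflexive point • is a surjective bounded morphism (forth: every edge maps to (•,•); back: every world has a successor). So any modal formula valid on the 2-cycle is also valid on the reflexive point, which is not irreflexive.
Hence irreflexivity is not modally definable.

No — not modally definable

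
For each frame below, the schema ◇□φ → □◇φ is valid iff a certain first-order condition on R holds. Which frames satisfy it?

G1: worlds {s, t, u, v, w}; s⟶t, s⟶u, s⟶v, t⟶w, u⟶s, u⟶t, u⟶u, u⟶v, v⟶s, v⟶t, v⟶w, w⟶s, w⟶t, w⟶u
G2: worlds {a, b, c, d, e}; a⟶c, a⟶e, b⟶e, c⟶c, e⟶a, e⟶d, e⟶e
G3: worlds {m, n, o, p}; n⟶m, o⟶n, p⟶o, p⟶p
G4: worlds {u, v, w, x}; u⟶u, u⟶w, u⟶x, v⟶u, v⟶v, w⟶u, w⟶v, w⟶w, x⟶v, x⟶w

Frame correspondent (Sahlqvist): ∀x ∀y ∀z (Rxy ∧ Rxz → ∃w (Ryw ∧ Rzw)) — i.e. convergence.
G1: fails — Rsu and Rst but u and t have no common successor.
G2: fails — Rae and Rac but e and c have no common successor.
G3: fails — Rnm and Rnm but m and m have no common successor.
G4: ✓.
Valid on: G4.

G4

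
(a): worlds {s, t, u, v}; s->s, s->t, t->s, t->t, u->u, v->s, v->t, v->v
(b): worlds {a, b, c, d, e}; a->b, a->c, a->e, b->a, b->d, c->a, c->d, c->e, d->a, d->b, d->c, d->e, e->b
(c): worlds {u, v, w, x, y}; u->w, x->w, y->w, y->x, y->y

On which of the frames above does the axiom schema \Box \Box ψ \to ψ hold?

(a)

Frame correspondent (Sahlqvist): \forall x \exists w (x R^2 w \wedge x = w) — i.e. a generalized confluence (Geach) condition.
(a): ✓.
(b): fails — at e but no w with eR²w and e=w.
(c): fails — at u but no t with uR²t and u=t.
Valid on: (a).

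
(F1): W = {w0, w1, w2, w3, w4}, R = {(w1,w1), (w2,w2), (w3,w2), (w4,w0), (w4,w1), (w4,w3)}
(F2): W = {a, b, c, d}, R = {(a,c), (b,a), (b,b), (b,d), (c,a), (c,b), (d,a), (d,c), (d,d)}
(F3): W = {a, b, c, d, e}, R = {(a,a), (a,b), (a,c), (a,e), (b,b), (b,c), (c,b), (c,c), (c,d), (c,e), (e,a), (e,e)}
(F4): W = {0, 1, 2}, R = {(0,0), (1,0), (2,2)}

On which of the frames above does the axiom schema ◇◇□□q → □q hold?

Frame correspondent (Sahlqvist): ∀x ∀y ∀z ((xR²y ∧ xRz) → ∃w (yR²w ∧ z = w)) — i.e. a generalized confluence (Geach) condition.
(F1): fails — w4R²w1, w4Rw0 but no w with w1R²w and w0=w.
(F2): fails — aR²a, aRc but no w with aR²w and c=w.
(F3): fails — aR²b, aRa but no w with bR²w and a=w.
(F4): holds.

(F4)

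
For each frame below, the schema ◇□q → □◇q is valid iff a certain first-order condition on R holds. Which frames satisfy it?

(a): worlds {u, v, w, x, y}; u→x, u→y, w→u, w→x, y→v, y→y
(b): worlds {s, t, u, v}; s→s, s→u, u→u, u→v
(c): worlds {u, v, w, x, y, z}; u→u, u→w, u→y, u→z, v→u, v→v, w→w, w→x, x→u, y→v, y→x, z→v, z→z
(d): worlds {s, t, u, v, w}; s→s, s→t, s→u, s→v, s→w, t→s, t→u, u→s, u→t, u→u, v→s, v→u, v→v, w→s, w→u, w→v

(d)

This is the axiom for convergence; its first-order frame correspondent is ∀x ∀y ∀z (Rxy ∧ Rxz → ∃w (Ryw ∧ Rzw)).
(a): fails — Rux and Rux but x and x have no common successor.
(b): fails — Ruv and Ruv but v and v have no common successor.
(c): fails — Ruz and Ruw but z and w have no common successor.
(d): satisfies the condition.
Valid on: (d).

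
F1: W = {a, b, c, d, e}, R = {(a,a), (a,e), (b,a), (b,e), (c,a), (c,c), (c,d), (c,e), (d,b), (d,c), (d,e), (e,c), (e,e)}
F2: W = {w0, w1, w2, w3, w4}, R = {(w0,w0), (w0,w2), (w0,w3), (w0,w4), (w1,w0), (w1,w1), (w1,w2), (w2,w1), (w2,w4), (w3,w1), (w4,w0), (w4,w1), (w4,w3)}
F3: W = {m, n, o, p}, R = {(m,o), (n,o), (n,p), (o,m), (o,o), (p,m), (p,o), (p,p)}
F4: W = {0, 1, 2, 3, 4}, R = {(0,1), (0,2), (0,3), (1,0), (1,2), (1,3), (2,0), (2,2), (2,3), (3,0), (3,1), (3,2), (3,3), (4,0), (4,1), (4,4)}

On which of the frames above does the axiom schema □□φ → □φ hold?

F3, F4

This is the axiom for density; its first-order frame correspondent is ∀x ∀y (Rxy → ∃z (Rxz ∧ Rzy)).
F1: fails — Rdb but no z with Rdz and Rzb.
F2: fails — Rw2w4 but no z with Rw2z and Rzw4.
F3: satisfies the condition.
F4: satisfies the condition.
Valid on: F3, F4.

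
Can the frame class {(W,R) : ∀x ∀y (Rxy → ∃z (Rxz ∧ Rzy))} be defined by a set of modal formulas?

The condition is density. A defining modal formula is □□r → □r.

Definable; □□r → □r defines it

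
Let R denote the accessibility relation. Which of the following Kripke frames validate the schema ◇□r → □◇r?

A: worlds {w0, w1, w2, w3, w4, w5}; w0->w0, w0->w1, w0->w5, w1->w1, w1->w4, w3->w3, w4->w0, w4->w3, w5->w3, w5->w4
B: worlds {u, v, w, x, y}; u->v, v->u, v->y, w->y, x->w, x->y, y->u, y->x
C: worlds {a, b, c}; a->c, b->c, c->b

C

Frame correspondent (Sahlqvist): ∀x ∀y ∀z (Rxy ∧ Rxz → ∃w (Ryw ∧ Rzw)) — i.e. convergence.
A: fails — Rw0w5 and Rw0w0 but w5 and w0 have no common successor.
B: fails — Rvu and Rvy but u and y have no common successor.
C: ✓.
Valid on: C.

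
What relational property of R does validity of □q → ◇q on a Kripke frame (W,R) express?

seriality

This schema is the D axiom.
Its frame correspondent is seriality — ∀x ∃y Rxy.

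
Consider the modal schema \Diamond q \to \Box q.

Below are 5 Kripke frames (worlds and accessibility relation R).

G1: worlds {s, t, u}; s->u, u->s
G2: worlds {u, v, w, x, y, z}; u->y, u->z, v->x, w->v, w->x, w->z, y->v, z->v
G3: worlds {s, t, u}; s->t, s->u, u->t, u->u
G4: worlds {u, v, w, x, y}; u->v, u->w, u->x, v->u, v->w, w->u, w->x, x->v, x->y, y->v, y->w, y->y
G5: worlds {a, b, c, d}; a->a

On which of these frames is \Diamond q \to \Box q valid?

G1, G5

The schema corresponds to partial functionality: \forall x \forall y \forall z (Rxy \wedge Rxz \to y = z).
G1: ✓.
G2: fails — u sees both y and z.
G3: fails — s sees both t and u.
G4: fails — u sees both v and w.
G5: ✓.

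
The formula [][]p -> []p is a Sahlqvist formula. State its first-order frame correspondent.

Suppose □□p→□p is valid. Take Rxy and set V(p)={w : xR²w}. Then □□p at x, so □p at x, so p at y, i.e. ∃z(Rxz∧Rzy).

Density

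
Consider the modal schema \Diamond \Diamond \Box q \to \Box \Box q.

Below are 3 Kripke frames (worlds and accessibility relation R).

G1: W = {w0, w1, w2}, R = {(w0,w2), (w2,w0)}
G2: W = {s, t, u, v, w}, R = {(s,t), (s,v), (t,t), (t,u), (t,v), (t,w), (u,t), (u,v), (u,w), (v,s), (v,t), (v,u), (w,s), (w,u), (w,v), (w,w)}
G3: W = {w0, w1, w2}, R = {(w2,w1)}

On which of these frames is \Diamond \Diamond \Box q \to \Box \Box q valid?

Frame correspondent (Sahlqvist): \forall x \forall y \forall z ((x R^2 y \wedge x R^2 z) \to \exists w (yRw \wedge z = w)) — i.e. a generalized confluence (Geach) condition.
G1: fails — w0R²w0, w0R²w0 but no w with w0Rw and w0=w.
G2: fails — sR²s, sR²s but no w* with sRw* and s=w*.
G3: ✓.

G3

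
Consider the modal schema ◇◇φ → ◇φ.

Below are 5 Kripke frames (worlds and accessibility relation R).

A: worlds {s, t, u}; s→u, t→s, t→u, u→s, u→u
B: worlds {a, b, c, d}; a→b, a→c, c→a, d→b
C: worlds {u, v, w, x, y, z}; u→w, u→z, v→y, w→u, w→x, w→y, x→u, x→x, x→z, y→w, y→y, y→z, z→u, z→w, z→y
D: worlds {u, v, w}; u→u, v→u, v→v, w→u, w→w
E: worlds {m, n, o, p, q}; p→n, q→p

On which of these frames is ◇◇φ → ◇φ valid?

D

Frame correspondent (Sahlqvist): ∀x ∀y ∀z (Rxy ∧ Ryz → Rxz) — i.e. transitivity.
A: fails — Rsu and Rus but not Rss.
B: fails — Rac and Rca but not Raa.
C: fails — Ruz and Rzy but not Ruy.
D: ✓.
E: fails — Rqp and Rpn but not Rqn.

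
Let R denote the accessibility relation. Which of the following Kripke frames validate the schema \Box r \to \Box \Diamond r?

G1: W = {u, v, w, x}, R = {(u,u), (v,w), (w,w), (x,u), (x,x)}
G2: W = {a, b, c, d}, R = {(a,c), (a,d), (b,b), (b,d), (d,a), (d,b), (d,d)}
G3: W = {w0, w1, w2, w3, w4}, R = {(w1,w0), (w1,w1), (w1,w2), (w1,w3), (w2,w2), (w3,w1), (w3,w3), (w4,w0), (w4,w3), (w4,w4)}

G1

Frame correspondent (Sahlqvist): \forall x \forall z (xRz \to \exists w (xRw \wedge zRw)) — i.e. a generalized confluence (Geach) condition.
G1: condition met.
G2: fails — aRc but no w with aRw and cRw.
G3: fails — w1Rw0 but no w with w1Rw and w0Rw.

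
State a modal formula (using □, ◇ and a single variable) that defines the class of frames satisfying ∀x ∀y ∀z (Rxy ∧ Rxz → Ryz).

◇q → □◇q

The condition is the Euclidean property. The 5 schema ◇q → □◇q defines it.
Suppose ◇q→□◇q is valid. Take Rxy, Rxz and set V(q)={y}. Then ◇q at x, so □◇q at x, so ◇q at z, so some w with Rzw has q; w=y, i.e. Rzy. By symmetry of the argument, Ryz.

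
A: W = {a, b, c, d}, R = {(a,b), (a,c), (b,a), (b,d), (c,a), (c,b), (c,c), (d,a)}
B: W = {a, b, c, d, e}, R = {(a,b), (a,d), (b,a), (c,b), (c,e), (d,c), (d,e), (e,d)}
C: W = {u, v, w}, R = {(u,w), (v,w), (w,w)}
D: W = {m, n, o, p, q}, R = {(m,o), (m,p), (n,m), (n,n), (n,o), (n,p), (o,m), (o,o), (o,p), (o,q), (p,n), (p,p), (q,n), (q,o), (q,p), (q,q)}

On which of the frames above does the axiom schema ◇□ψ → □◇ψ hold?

This is the axiom for convergence; its first-order frame correspondent is ∀x ∀y ∀z (Rxy ∧ Rxz → ∃w (Ryw ∧ Rzw)).
A: fails — Rba and Rbd but a and d have no common successor.
B: fails — Rab and Rad but b and d have no common successor.
C: satisfies the condition.
D: satisfies the condition.

C, D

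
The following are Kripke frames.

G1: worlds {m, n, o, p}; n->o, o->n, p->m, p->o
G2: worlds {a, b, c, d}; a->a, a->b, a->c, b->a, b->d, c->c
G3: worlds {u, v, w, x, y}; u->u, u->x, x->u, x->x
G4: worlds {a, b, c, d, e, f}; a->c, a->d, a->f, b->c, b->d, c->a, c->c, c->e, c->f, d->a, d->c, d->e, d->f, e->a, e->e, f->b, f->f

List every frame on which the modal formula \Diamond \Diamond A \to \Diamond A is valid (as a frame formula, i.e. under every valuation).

G3

The schema corresponds to transitivity: \forall x \forall y \forall z (Rxy \wedge Ryz \to Rxz).
G1: fails — Rno and Ron but not Rnn.
G2: fails — Rab and Rbd but not Rad.
G3: condition met.
G4: fails — Rbc and Rcf but not Rbf.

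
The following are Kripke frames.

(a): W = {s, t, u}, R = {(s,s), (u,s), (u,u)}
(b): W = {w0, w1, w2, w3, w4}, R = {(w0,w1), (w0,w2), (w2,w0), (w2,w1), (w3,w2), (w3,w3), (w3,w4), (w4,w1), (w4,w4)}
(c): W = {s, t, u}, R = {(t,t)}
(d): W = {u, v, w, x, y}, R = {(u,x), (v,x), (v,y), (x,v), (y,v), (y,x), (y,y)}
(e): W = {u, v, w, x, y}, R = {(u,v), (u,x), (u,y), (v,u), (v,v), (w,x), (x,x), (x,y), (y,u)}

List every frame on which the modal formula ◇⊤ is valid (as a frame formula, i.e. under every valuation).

(e)

Frame correspondent (Sahlqvist): ∀x ∃y Rxy — i.e. seriality.
(a): fails — world t has no successor.
(b): fails — world w1 has no successor.
(c): fails — world s has no successor.
(d): fails — world w has no successor.
(e): ✓.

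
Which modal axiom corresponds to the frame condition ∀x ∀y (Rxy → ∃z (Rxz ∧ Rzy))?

□□q → □q

A defining formula is □□q → □q (the C4 axiom).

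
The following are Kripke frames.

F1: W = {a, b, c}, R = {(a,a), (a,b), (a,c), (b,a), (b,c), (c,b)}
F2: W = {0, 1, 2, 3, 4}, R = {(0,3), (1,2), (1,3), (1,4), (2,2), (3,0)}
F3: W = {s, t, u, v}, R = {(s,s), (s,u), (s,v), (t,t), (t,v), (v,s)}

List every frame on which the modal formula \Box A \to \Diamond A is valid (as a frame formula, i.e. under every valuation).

The schema corresponds to seriality: \forall x \exists y Rxy.
F1: holds.
F2: fails — world 4 has no successor.
F3: fails — world u has no successor.
Valid on: F1.

F1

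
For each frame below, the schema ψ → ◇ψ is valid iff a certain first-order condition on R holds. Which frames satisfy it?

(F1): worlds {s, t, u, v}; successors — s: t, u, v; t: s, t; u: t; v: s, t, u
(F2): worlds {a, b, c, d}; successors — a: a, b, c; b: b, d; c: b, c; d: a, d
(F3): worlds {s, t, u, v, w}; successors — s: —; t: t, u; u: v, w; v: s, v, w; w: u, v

(F2)

The schema corresponds to reflexivity: ∀x Rxx.
(F1): fails — world s does not see itself.
(F2): satisfies the condition.
(F3): fails — world s does not see itself.
Valid on: (F2).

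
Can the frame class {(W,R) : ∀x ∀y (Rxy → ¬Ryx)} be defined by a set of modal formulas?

No — not modally definable

If a class were modally definable it would be closed under surjective bounded morphisms (Goldblatt–Thomason).
The 5-cycle (worlds s,t,u,v,w with s→t→u→v→w→s) is asymmetric. Mapping every world to a single reflexive point • is a surjective bounded morphism, and the reflexive point is not asymmetric (R•• but asymmetry requires ¬R••).
Hence asymmetry is not modally definable.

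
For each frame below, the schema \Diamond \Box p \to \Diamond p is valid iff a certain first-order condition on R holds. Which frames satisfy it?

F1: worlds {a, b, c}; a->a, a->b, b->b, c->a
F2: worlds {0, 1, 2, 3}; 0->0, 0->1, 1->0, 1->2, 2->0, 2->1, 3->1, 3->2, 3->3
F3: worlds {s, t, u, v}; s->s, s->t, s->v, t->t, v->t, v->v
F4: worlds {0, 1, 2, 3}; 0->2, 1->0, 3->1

Frame correspondent (Sahlqvist): \forall x \forall y (xRy \to \exists w (yRw \wedge xRw)) — i.e. a generalized confluence (Geach) condition.
F1: holds.
F2: holds.
F3: holds.
F4: fails — 0R2 but no w with 2Rw and 0Rw.

F1, F2, F3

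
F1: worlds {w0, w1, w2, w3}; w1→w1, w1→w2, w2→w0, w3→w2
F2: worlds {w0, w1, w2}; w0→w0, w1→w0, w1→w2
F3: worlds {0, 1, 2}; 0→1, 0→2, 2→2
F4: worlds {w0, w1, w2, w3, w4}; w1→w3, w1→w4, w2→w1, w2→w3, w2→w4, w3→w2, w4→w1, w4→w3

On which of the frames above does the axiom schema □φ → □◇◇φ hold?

The schema corresponds to a generalized confluence (Geach) condition: ∀x ∀z (xRz → ∃w (xRw ∧ zR²w)).
F1: fails — w1Rw2 but no w with w1Rw and w2R²w.
F2: fails — w1Rw2 but no w with w1Rw and w2R²w.
F3: fails — 0R1 but no w with 0Rw and 1R²w.
F4: condition met.

F4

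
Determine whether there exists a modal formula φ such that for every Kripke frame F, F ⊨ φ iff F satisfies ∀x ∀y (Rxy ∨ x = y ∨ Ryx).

Not definable by any modal formula

If a class were modally definable it would be closed under disjoint unions (Goldblatt–Thomason).
Take 2 disjoint single-world reflexive frames: each is trivially connected, but their disjoint union has 2 worlds with no edge between distinct components, so it is not connected.
So the class is not modally definable.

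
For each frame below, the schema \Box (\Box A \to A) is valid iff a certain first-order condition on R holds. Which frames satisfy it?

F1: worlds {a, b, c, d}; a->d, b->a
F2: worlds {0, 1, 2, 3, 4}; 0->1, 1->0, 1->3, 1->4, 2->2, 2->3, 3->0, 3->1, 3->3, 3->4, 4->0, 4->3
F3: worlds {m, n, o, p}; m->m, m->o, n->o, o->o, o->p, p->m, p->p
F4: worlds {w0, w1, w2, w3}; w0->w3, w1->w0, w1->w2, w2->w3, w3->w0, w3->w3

Frame correspondent (Sahlqvist): \forall x \forall y (Rxy \to Ryy) — i.e. shift-reflexivity.
F1: fails — Rad but not Rdd.
F2: fails — R10 but not R00.
F3: holds.
F4: fails — Rw1w2 but not Rw2w2.
Valid on: F3.

F3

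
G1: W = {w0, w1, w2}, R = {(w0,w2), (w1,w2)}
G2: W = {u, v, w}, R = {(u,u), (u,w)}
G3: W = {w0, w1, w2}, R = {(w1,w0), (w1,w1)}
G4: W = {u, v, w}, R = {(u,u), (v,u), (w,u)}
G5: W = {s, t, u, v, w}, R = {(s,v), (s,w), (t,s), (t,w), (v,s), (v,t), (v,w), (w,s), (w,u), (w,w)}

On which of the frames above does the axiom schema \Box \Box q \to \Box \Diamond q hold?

The schema corresponds to a generalized confluence (Geach) condition: \forall x \forall z (xRz \to \exists w (x R^2 w \wedge zRw)).
G1: fails — w0Rw2 but no w with w0R²w and w2Rw.
G2: fails — uRw but no t with uR²t and wRt.
G3: fails — w1Rw0 but no w with w1R²w and w0Rw.
G4: ✓.
G5: fails — wRu but no w* with wR²w* and uRw*.
Valid on: G4.

G4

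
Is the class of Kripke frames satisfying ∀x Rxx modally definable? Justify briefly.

Yes, by □p → p

This is a Sahlqvist condition; the T axiom □p → p defines it.
Suppose □p→p is valid. At any x set V(p)={w : Rxw}. Then □p holds at x, so p holds at x, i.e. Rxx.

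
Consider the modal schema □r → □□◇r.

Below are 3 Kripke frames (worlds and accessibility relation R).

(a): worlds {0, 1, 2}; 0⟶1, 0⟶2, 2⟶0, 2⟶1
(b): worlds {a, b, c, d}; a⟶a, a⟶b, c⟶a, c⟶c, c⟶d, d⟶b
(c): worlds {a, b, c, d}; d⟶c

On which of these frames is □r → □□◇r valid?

(c)

Frame correspondent (Sahlqvist): ∀x ∀z (xR²z → ∃w (xRw ∧ zRw)) — i.e. a generalized confluence (Geach) condition.
(a): fails — 0R²1 but no w with 0Rw and 1Rw.
(b): fails — aR²b but no w with aRw and bRw.
(c): holds.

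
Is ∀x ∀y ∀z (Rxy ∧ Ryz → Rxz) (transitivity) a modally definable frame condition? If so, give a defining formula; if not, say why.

Yes: it is transitivity, defined by the 4 schema □q → □□q.
Suppose □q→□□q is valid. Take Rxy, Ryz and set V(q)={w : Rxw}. Then □q at x, so □□q at x, so □q at y, so q at z, i.e. Rxz.

Yes, by □q → □□q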